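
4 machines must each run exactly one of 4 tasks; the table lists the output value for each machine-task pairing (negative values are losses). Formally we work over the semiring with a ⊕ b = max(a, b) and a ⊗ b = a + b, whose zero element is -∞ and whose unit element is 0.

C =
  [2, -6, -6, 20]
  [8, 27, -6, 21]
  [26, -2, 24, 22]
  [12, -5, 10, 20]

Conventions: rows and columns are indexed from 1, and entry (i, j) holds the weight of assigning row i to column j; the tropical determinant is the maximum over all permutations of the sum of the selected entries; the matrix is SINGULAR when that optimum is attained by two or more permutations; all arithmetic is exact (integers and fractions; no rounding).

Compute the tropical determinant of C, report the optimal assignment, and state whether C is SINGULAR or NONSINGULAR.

σ = (1, 2, 3, 4): 2 + 27 + 24 + 20 = 73
σ = (1, 2, 4, 3): 2 + 27 + 22 + 10 = 61
σ = (1, 3, 2, 4): 2 + (-6) + (-2) + 20 = 14
σ = (1, 3, 4, 2): 2 + (-6) + 22 + (-5) = 13
σ = (1, 4, 2, 3): 2 + 21 + (-2) + 10 = 31
σ = (1, 4, 3, 2): 2 + 21 + 24 + (-5) = 42
σ = (2, 1, 3, 4): (-6) + 8 + 24 + 20 = 46
σ = (2, 1, 4, 3): (-6) + 8 + 22 + 10 = 34
σ = (2, 3, 1, 4): (-6) + (-6) + 26 + 20 = 34
σ = (2, 3, 4, 1): (-6) + (-6) + 22 + 12 = 22
σ = (2, 4, 1, 3): (-6) + 21 + 26 + 10 = 51
σ = (2, 4, 3, 1): (-6) + 21 + 24 + 12 = 51
σ = (3, 1, 2, 4): (-6) + 8 + (-2) + 20 = 20
σ = (3, 1, 4, 2): (-6) + 8 + 22 + (-5) = 19
σ = (3, 2, 1, 4): (-6) + 27 + 26 + 20 = 67
σ = (3, 2, 4, 1): (-6) + 27 + 22 + 12 = 55
σ = (3, 4, 1, 2): (-6) + 21 + 26 + (-5) = 36
σ = (3, 4, 2, 1): (-6) + 21 + (-2) + 12 = 25
σ = (4, 1, 2, 3): 20 + 8 + (-2) + 10 = 36
σ = (4, 1, 3, 2): 20 + 8 + 24 + (-5) = 47
σ = (4, 2, 1, 3): 20 + 27 + 26 + 10 = 83
σ = (4, 2, 3, 1): 20 + 27 + 24 + 12 = 83
σ = (4, 3, 1, 2): 20 + (-6) + 26 + (-5) = 35
σ = (4, 3, 2, 1): 20 + (-6) + (-2) + 12 = 24
Optimal value attained by: σ = (4, 2, 1, 3).
Answer: det⊕(C) = 83; verdict: SINGULAR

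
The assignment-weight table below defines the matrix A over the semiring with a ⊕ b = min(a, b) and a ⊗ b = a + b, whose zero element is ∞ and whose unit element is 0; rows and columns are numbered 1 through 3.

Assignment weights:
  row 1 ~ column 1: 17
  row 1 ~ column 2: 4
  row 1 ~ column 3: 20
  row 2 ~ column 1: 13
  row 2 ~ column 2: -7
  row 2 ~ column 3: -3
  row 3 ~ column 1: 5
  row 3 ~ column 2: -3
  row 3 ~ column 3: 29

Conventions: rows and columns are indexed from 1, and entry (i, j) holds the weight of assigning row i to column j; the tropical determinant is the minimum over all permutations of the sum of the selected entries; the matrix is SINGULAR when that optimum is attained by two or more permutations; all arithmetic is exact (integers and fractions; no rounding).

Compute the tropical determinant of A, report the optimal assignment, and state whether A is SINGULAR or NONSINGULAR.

σ = (1, 2, 3): 17 + (-7) + 29 = 39
σ = (1, 3, 2): 17 + (-3) + (-3) = 11
σ = (2, 1, 3): 4 + 13 + 29 = 46
σ = (2, 3, 1): 4 + (-3) + 5 = 6
σ = (3, 1, 2): 20 + 13 + (-3) = 30
σ = (3, 2, 1): 20 + (-7) + 5 = 18
Optimal value attained by: σ = (2, 3, 1).
Answer: det⊕(A) = 6; verdict: NONSINGULAR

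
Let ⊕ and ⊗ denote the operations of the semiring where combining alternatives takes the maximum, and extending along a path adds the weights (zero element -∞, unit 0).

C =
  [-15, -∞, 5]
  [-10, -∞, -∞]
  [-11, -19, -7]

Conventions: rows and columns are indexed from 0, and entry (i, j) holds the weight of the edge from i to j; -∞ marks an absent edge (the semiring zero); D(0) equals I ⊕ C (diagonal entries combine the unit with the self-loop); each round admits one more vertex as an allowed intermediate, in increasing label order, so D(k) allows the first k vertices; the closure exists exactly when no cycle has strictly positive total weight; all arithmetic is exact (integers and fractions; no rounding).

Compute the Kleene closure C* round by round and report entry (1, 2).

D(0):
  [0, -∞, 5]
  [-10, 0, -∞]
  [-11, -19, 0]
D(1):
  [0, -∞, 5]
  [-10, 0, -5]
  [-11, -19, 0]
D(2):
  [0, -∞, 5]
  [-10, 0, -5]
  [-11, -19, 0]
D(3):
  [0, -14, 5]
  [-10, 0, -5]
  [-11, -19, 0]
Answer: C*[1][2] = -5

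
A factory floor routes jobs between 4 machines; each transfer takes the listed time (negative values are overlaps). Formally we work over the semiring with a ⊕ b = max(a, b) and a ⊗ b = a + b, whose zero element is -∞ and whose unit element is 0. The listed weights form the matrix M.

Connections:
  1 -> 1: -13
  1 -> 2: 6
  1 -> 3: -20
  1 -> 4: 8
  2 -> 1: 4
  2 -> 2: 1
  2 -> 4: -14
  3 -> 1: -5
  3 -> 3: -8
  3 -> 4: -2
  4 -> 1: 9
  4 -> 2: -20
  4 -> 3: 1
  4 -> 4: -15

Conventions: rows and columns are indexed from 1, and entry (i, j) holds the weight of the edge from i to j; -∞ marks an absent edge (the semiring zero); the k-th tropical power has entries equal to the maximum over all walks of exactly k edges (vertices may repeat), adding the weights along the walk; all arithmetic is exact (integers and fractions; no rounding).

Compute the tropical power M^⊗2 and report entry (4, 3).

M^⊗2:
  [17, 7, 9, -5]
  [5, 10, -13, 12]
  [7, 1, -1, 3]
  [-4, 15, -7, 17]
Key observation: the optimum is the walk 4->3->3, with weight 1 + (-8) = -7.
Optimal value attained by: walk 4->3->3.
Answer: (M^⊗2)[4][3] = -7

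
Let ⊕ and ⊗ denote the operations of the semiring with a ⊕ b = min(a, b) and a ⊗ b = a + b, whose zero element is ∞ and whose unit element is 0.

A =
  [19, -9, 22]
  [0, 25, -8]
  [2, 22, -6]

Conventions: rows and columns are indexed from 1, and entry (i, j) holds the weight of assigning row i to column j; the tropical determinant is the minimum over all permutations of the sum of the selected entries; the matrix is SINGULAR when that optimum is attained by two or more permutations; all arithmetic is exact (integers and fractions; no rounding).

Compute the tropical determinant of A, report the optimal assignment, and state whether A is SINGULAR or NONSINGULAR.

σ = (1, 2, 3): 19 + 25 + (-6) = 38
σ = (1, 3, 2): 19 + (-8) + 22 = 33
σ = (2, 1, 3): (-9) + 0 + (-6) = -15
σ = (2, 3, 1): (-9) + (-8) + 2 = -15
σ = (3, 1, 2): 22 + 0 + 22 = 44
σ = (3, 2, 1): 22 + 25 + 2 = 49
Optimal value attained by: σ = (2, 1, 3).
Answer: det⊕(A) = -15; verdict: SINGULAR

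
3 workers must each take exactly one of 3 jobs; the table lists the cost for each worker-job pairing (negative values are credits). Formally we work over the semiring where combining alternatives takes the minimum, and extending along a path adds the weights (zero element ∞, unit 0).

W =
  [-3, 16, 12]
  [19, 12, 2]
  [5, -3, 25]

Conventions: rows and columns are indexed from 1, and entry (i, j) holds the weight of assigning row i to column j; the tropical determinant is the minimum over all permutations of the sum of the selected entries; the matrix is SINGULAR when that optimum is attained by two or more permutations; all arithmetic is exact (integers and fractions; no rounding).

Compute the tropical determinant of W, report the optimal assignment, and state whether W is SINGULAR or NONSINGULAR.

σ = (1, 2, 3): (-3) + 12 + 25 = 34
σ = (1, 3, 2): (-3) + 2 + (-3) = -4
σ = (2, 1, 3): 16 + 19 + 25 = 60
σ = (2, 3, 1): 16 + 2 + 5 = 23
σ = (3, 1, 2): 12 + 19 + (-3) = 28
σ = (3, 2, 1): 12 + 12 + 5 = 29
Optimal value attained by: σ = (1, 3, 2).
Answer: det⊕(W) = -4; verdict: NONSINGULAR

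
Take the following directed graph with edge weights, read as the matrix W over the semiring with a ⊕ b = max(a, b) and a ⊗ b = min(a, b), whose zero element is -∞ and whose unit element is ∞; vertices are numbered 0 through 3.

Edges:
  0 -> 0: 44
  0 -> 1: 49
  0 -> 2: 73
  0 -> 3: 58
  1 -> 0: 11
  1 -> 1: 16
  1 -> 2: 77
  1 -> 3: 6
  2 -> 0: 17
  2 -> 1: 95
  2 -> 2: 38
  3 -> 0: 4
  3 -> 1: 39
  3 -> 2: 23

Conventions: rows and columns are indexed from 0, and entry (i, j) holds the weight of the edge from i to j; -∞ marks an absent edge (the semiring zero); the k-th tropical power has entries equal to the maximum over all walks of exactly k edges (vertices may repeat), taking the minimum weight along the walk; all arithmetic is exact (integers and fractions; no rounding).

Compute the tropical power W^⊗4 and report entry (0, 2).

W^⊗2:
  [44, 73, 49, 44]
  [17, 77, 38, 11]
  [17, 38, 77, 17]
  [17, 23, 39, 6]
W^⊗3:
  [44, 49, 73, 44]
  [17, 38, 77, 17]
  [17, 77, 38, 17]
  [17, 39, 38, 17]
W^⊗4:
  [44, 73, 49, 44]
  [17, 77, 38, 17]
  [17, 38, 77, 17]
  [17, 38, 39, 17]
Key observation: the optimum is the walk 0->1->2->1->2, with weight 49 min 77 min 95 min 77 = 49.
Optimal value attained by: walk 0->1->2->1->2.
Answer: (W^⊗4)[0][2] = 49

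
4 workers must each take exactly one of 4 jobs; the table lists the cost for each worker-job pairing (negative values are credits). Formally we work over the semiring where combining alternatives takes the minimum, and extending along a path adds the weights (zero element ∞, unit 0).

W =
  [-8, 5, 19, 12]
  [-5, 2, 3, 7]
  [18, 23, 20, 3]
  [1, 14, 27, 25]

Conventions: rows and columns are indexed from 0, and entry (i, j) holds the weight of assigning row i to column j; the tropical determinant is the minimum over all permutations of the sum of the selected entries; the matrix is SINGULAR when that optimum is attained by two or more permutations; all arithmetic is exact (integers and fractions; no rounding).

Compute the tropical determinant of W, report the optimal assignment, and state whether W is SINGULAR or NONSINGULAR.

σ = (0, 1, 2, 3): (-8) + 2 + 20 + 25 = 39
σ = (0, 1, 3, 2): (-8) + 2 + 3 + 27 = 24
σ = (0, 2, 1, 3): (-8) + 3 + 23 + 25 = 43
σ = (0, 2, 3, 1): (-8) + 3 + 3 + 14 = 12
σ = (0, 3, 1, 2): (-8) + 7 + 23 + 27 = 49
σ = (0, 3, 2, 1): (-8) + 7 + 20 + 14 = 33
σ = (1, 0, 2, 3): 5 + (-5) + 20 + 25 = 45
σ = (1, 0, 3, 2): 5 + (-5) + 3 + 27 = 30
σ = (1, 2, 0, 3): 5 + 3 + 18 + 25 = 51
σ = (1, 2, 3, 0): 5 + 3 + 3 + 1 = 12
σ = (1, 3, 0, 2): 5 + 7 + 18 + 27 = 57
σ = (1, 3, 2, 0): 5 + 7 + 20 + 1 = 33
σ = (2, 0, 1, 3): 19 + (-5) + 23 + 25 = 62
σ = (2, 0, 3, 1): 19 + (-5) + 3 + 14 = 31
σ = (2, 1, 0, 3): 19 + 2 + 18 + 25 = 64
σ = (2, 1, 3, 0): 19 + 2 + 3 + 1 = 25
σ = (2, 3, 0, 1): 19 + 7 + 18 + 14 = 58
σ = (2, 3, 1, 0): 19 + 7 + 23 + 1 = 50
σ = (3, 0, 1, 2): 12 + (-5) + 23 + 27 = 57
σ = (3, 0, 2, 1): 12 + (-5) + 20 + 14 = 41
σ = (3, 1, 0, 2): 12 + 2 + 18 + 27 = 59
σ = (3, 1, 2, 0): 12 + 2 + 20 + 1 = 35
σ = (3, 2, 0, 1): 12 + 3 + 18 + 14 = 47
σ = (3, 2, 1, 0): 12 + 3 + 23 + 1 = 39
Optimal value attained by: σ = (0, 2, 3, 1).
Answer: det⊕(W) = 12; verdict: SINGULAR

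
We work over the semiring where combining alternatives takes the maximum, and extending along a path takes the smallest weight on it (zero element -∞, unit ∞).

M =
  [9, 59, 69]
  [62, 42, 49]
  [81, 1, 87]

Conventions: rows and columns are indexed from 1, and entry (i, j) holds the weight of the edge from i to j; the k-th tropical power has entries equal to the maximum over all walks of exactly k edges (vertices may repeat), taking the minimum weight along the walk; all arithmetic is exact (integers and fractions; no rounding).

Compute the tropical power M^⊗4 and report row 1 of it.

M^⊗2:
  [69, 42, 69]
  [49, 59, 62]
  [81, 59, 87]
M^⊗3:
  [69, 59, 69]
  [62, 49, 62]
  [81, 59, 87]
M^⊗4:
  [69, 59, 69]
  [62, 59, 62]
  [81, 59, 87]
Answer: row 1 of M^⊗4 = [69, 59, 69]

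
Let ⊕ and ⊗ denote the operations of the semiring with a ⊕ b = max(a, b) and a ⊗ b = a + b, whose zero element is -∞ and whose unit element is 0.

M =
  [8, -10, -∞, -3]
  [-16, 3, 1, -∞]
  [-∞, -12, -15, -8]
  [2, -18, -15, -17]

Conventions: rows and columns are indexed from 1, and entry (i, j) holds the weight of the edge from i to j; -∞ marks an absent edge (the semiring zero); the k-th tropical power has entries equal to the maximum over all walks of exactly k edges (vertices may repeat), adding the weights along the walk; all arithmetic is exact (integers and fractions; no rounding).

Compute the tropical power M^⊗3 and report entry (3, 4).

M^⊗2:
  [16, -2, -9, 5]
  [-8, 6, 4, -7]
  [-6, -9, -11, -23]
  [10, -8, -17, -1]
M^⊗3:
  [24, 6, -1, 13]
  [0, 9, 7, -4]
  [2, -6, -8, -9]
  [18, 0, -7, 7]
Key observation: the optimum is the walk 3->4->1->4, with weight (-8) + 2 + (-3) = -9.
Optimal value attained by: walk 3->4->1->4.
Answer: (M^⊗3)[3][4] = -9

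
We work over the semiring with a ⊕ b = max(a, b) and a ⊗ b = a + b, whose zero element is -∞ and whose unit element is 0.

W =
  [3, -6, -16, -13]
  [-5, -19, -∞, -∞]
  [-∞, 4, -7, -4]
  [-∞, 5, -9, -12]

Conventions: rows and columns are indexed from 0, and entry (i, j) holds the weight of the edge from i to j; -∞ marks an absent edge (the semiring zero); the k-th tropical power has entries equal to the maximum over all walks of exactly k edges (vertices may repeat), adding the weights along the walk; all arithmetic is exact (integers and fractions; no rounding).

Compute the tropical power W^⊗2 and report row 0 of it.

W^⊗2:
  [6, -3, -13, -10]
  [-2, -11, -21, -18]
  [-1, 1, -13, -11]
  [0, -5, -16, -13]
Answer: row 0 of W^⊗2 = [6, -3, -13, -10]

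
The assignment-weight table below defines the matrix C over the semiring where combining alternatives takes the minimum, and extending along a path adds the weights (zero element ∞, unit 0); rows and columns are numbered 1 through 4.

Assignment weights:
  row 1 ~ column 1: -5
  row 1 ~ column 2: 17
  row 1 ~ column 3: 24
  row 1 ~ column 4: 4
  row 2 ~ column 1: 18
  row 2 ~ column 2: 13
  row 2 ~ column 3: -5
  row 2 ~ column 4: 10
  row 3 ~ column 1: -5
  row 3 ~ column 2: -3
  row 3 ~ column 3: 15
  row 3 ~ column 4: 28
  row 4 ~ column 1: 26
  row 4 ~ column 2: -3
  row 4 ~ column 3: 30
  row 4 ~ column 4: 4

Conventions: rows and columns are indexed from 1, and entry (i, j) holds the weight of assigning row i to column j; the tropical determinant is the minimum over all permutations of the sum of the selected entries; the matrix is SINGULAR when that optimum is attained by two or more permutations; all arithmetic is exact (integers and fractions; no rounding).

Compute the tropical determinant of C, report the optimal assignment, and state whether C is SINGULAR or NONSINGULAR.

σ = (1, 2, 3, 4): (-5) + 13 + 15 + 4 = 27
σ = (1, 2, 4, 3): (-5) + 13 + 28 + 30 = 66
σ = (1, 3, 2, 4): (-5) + (-5) + (-3) + 4 = -9
σ = (1, 3, 4, 2): (-5) + (-5) + 28 + (-3) = 15
σ = (1, 4, 2, 3): (-5) + 10 + (-3) + 30 = 32
σ = (1, 4, 3, 2): (-5) + 10 + 15 + (-3) = 17
σ = (2, 1, 3, 4): 17 + 18 + 15 + 4 = 54
σ = (2, 1, 4, 3): 17 + 18 + 28 + 30 = 93
σ = (2, 3, 1, 4): 17 + (-5) + (-5) + 4 = 11
σ = (2, 3, 4, 1): 17 + (-5) + 28 + 26 = 66
σ = (2, 4, 1, 3): 17 + 10 + (-5) + 30 = 52
σ = (2, 4, 3, 1): 17 + 10 + 15 + 26 = 68
σ = (3, 1, 2, 4): 24 + 18 + (-3) + 4 = 43
σ = (3, 1, 4, 2): 24 + 18 + 28 + (-3) = 67
σ = (3, 2, 1, 4): 24 + 13 + (-5) + 4 = 36
σ = (3, 2, 4, 1): 24 + 13 + 28 + 26 = 91
σ = (3, 4, 1, 2): 24 + 10 + (-5) + (-3) = 26
σ = (3, 4, 2, 1): 24 + 10 + (-3) + 26 = 57
σ = (4, 1, 2, 3): 4 + 18 + (-3) + 30 = 49
σ = (4, 1, 3, 2): 4 + 18 + 15 + (-3) = 34
σ = (4, 2, 1, 3): 4 + 13 + (-5) + 30 = 42
σ = (4, 2, 3, 1): 4 + 13 + 15 + 26 = 58
σ = (4, 3, 1, 2): 4 + (-5) + (-5) + (-3) = -9
σ = (4, 3, 2, 1): 4 + (-5) + (-3) + 26 = 22
Optimal value attained by: σ = (1, 3, 2, 4).
Answer: det⊕(C) = -9; verdict: SINGULAR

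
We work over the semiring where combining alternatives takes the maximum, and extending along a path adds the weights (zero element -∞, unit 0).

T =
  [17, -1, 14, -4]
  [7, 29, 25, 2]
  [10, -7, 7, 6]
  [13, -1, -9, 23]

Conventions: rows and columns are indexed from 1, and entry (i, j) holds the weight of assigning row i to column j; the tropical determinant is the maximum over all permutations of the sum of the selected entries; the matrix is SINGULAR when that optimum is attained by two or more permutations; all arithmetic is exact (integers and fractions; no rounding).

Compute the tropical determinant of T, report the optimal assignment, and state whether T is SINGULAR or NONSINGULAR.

σ = (1, 2, 3, 4): 17 + 29 + 7 + 23 = 76
σ = (1, 2, 4, 3): 17 + 29 + 6 + (-9) = 43
σ = (1, 3, 2, 4): 17 + 25 + (-7) + 23 = 58
σ = (1, 3, 4, 2): 17 + 25 + 6 + (-1) = 47
σ = (1, 4, 2, 3): 17 + 2 + (-7) + (-9) = 3
σ = (1, 4, 3, 2): 17 + 2 + 7 + (-1) = 25
σ = (2, 1, 3, 4): (-1) + 7 + 7 + 23 = 36
σ = (2, 1, 4, 3): (-1) + 7 + 6 + (-9) = 3
σ = (2, 3, 1, 4): (-1) + 25 + 10 + 23 = 57
σ = (2, 3, 4, 1): (-1) + 25 + 6 + 13 = 43
σ = (2, 4, 1, 3): (-1) + 2 + 10 + (-9) = 2
σ = (2, 4, 3, 1): (-1) + 2 + 7 + 13 = 21
σ = (3, 1, 2, 4): 14 + 7 + (-7) + 23 = 37
σ = (3, 1, 4, 2): 14 + 7 + 6 + (-1) = 26
σ = (3, 2, 1, 4): 14 + 29 + 10 + 23 = 76
σ = (3, 2, 4, 1): 14 + 29 + 6 + 13 = 62
σ = (3, 4, 1, 2): 14 + 2 + 10 + (-1) = 25
σ = (3, 4, 2, 1): 14 + 2 + (-7) + 13 = 22
σ = (4, 1, 2, 3): (-4) + 7 + (-7) + (-9) = -13
σ = (4, 1, 3, 2): (-4) + 7 + 7 + (-1) = 9
σ = (4, 2, 1, 3): (-4) + 29 + 10 + (-9) = 26
σ = (4, 2, 3, 1): (-4) + 29 + 7 + 13 = 45
σ = (4, 3, 1, 2): (-4) + 25 + 10 + (-1) = 30
σ = (4, 3, 2, 1): (-4) + 25 + (-7) + 13 = 27
Optimal value attained by: σ = (1, 2, 3, 4).
Answer: det⊕(T) = 76; verdict: SINGULAR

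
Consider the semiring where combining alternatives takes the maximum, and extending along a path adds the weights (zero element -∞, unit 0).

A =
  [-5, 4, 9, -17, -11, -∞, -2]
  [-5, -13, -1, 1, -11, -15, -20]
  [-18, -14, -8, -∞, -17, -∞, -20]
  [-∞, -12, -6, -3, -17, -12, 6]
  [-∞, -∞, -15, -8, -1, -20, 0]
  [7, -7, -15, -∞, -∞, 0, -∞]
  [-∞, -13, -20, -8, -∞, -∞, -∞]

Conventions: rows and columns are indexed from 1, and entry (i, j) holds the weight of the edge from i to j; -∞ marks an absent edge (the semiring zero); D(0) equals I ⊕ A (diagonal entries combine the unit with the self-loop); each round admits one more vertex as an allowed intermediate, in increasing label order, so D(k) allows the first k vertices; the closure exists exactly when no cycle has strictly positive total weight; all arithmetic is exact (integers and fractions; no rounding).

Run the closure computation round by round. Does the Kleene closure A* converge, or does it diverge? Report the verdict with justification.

D(0):
  [0, 4, 9, -17, -11, -∞, -2]
  [-5, 0, -1, 1, -11, -15, -20]
  [-18, -14, 0, -∞, -17, -∞, -20]
  [-∞, -12, -6, 0, -17, -12, 6]
  [-∞, -∞, -15, -8, 0, -20, 0]
  [7, -7, -15, -∞, -∞, 0, -∞]
  [-∞, -13, -20, -8, -∞, -∞, 0]
D(1):
  [0, 4, 9, -17, -11, -∞, -2]
  [-5, 0, 4, 1, -11, -15, -7]
  [-18, -14, 0, -35, -17, -∞, -20]
  [-∞, -12, -6, 0, -17, -12, 6]
  [-∞, -∞, -15, -8, 0, -20, 0]
  [7, 11, 16, -10, -4, 0, 5]
  [-∞, -13, -20, -8, -∞, -∞, 0]
D(2):
  [0, 4, 9, 5, -7, -11, -2]
  [-5, 0, 4, 1, -11, -15, -7]
  [-18, -14, 0, -13, -17, -29, -20]
  [-17, -12, -6, 0, -17, -12, 6]
  [-∞, -∞, -15, -8, 0, -20, 0]
  [7, 11, 16, 12, 0, 0, 5]
  [-18, -13, -9, -8, -24, -28, 0]
D(3):
  [0, 4, 9, 5, -7, -11, -2]
  [-5, 0, 4, 1, -11, -15, -7]
  [-18, -14, 0, -13, -17, -29, -20]
  [-17, -12, -6, 0, -17, -12, 6]
  [-33, -29, -15, -8, 0, -20, 0]
  [7, 11, 16, 12, 0, 0, 5]
  [-18, -13, -9, -8, -24, -28, 0]
D(4):
  [0, 4, 9, 5, -7, -7, 11]
  [-5, 0, 4, 1, -11, -11, 7]
  [-18, -14, 0, -13, -17, -25, -7]
  [-17, -12, -6, 0, -17, -12, 6]
  [-25, -20, -14, -8, 0, -20, 0]
  [7, 11, 16, 12, 0, 0, 18]
  [-18, -13, -9, -8, -24, -20, 0]
D(5):
  [0, 4, 9, 5, -7, -7, 11]
  [-5, 0, 4, 1, -11, -11, 7]
  [-18, -14, 0, -13, -17, -25, -7]
  [-17, -12, -6, 0, -17, -12, 6]
  [-25, -20, -14, -8, 0, -20, 0]
  [7, 11, 16, 12, 0, 0, 18]
  [-18, -13, -9, -8, -24, -20, 0]
D(6):
  [0, 4, 9, 5, -7, -7, 11]
  [-4, 0, 5, 1, -11, -11, 7]
  [-18, -14, 0, -13, -17, -25, -7]
  [-5, -1, 4, 0, -12, -12, 6]
  [-13, -9, -4, -8, 0, -20, 0]
  [7, 11, 16, 12, 0, 0, 18]
  [-13, -9, -4, -8, -20, -20, 0]
D(7):
  [0, 4, 9, 5, -7, -7, 11]
  [-4, 0, 5, 1, -11, -11, 7]
  [-18, -14, 0, -13, -17, -25, -7]
  [-5, -1, 4, 0, -12, -12, 6]
  [-13, -9, -4, -8, 0, -20, 0]
  [7, 11, 16, 12, 0, 0, 18]
  [-13, -9, -4, -8, -20, -20, 0]
Key observation: every diagonal entry stays at the unit through all rounds, so no improving cycle exists.
Answer: CONVERGES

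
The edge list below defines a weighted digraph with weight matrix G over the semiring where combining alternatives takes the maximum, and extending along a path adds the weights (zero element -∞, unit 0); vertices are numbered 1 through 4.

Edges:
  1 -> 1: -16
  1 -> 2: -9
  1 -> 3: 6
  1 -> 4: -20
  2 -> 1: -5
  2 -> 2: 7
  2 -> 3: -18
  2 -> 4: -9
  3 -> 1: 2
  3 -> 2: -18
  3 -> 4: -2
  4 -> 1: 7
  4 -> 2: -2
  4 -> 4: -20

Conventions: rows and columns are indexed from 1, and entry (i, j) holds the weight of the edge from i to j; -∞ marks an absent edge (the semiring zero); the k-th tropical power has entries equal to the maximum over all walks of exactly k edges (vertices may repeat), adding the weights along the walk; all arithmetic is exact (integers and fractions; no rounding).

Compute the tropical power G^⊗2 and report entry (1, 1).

G^⊗2:
  [8, -2, -10, 4]
  [2, 14, 1, -2]
  [5, -4, 8, -18]
  [-7, 5, 13, -11]
Key observation: the optimum is the walk 1->3->1, with weight 6 + 2 = 8.
Optimal value attained by: walk 1->3->1.
Answer: (G^⊗2)[1][1] = 8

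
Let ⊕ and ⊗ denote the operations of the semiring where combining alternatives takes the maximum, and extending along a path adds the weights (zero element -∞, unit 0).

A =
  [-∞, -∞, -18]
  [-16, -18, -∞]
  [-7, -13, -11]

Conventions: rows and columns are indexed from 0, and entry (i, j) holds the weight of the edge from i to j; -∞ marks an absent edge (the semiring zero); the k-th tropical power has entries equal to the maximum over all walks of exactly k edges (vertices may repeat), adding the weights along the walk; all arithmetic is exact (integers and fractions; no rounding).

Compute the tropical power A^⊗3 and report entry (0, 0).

A^⊗2:
  [-25, -31, -29]
  [-34, -36, -34]
  [-18, -24, -22]
A^⊗3:
  [-36, -42, -40]
  [-41, -47, -45]
  [-29, -35, -33]
Key observation: the optimum is the walk 0->2->2->0, with weight (-18) + (-11) + (-7) = -36.
Optimal value attained by: walk 0->2->2->0.
Answer: (A^⊗3)[0][0] = -36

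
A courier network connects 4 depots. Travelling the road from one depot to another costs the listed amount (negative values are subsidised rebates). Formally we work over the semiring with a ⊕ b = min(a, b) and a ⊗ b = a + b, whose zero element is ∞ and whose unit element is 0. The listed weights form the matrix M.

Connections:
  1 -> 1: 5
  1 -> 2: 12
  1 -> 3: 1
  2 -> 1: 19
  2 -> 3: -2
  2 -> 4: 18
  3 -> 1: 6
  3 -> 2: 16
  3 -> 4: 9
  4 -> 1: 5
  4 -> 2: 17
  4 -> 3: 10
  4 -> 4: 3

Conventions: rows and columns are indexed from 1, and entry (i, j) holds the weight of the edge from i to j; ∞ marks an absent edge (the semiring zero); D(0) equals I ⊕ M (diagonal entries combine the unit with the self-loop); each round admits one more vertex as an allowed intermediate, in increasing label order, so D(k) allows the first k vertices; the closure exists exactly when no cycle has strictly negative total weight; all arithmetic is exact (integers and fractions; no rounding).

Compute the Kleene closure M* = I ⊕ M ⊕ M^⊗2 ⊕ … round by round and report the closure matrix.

D(0):
  [0, 12, 1, ∞]
  [19, 0, -2, 18]
  [6, 16, 0, 9]
  [5, 17, 10, 0]
D(1):
  [0, 12, 1, ∞]
  [19, 0, -2, 18]
  [6, 16, 0, 9]
  [5, 17, 6, 0]
D(2):
  [0, 12, 1, 30]
  [19, 0, -2, 18]
  [6, 16, 0, 9]
  [5, 17, 6, 0]
D(3):
  [0, 12, 1, 10]
  [4, 0, -2, 7]
  [6, 16, 0, 9]
  [5, 17, 6, 0]
D(4):
  [0, 12, 1, 10]
  [4, 0, -2, 7]
  [6, 16, 0, 9]
  [5, 17, 6, 0]
Answer: M* = [[0, 12, 1, 10], [4, 0, -2, 7], [6, 16, 0, 9], [5, 17, 6, 0]]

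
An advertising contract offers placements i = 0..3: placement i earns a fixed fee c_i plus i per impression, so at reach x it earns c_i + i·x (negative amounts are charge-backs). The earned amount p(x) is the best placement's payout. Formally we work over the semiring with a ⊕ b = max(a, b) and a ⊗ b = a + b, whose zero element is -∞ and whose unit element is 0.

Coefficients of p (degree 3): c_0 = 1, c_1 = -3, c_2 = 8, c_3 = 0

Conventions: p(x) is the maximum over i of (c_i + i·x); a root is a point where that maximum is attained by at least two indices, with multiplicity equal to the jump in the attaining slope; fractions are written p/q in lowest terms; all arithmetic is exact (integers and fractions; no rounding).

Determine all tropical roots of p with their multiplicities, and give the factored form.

hull edge (i=0, c=1) to (i=2, c=8): slope 7/2, span 2
hull edge (i=2, c=8) to (i=3, c=0): slope -8, span 1
Factored form: p(x) = 0 ⊗ (x ⊕ (-7/2)) ⊗ (x ⊕ (-7/2)) ⊗ (x ⊕ 8)
Answer: roots = -7/2 (mult 2), 8 (mult 1)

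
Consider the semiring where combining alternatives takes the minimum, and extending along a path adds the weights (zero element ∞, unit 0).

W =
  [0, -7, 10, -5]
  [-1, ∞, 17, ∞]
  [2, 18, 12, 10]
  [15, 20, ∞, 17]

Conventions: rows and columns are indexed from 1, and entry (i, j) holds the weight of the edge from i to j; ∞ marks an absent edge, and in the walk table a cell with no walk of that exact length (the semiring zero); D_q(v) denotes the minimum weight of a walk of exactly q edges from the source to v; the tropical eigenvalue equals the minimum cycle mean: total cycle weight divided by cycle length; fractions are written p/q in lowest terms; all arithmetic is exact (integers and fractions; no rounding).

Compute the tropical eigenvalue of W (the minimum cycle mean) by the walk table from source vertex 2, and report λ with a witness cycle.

q=0: [∞, 0, ∞, ∞]
q=1: [-1, ∞, 17, ∞]
q=2: [-1, -8, 9, -6]
q=3: [-9, -8, 9, -6]
q=4: [-9, -16, 1, -14]
Optimal cycle mean attained by: cycle 1->2->1, total (-7) + (-1), length 2.
Answer: λ = -4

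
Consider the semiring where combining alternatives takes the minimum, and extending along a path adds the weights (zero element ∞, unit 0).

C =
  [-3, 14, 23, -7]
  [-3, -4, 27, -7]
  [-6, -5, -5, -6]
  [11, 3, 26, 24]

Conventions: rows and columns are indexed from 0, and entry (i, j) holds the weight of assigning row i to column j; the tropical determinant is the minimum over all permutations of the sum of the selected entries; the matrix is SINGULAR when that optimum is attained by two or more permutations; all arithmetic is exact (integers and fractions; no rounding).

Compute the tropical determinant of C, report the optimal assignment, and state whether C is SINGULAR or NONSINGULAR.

σ = (0, 1, 2, 3): (-3) + (-4) + (-5) + 24 = 12
σ = (0, 1, 3, 2): (-3) + (-4) + (-6) + 26 = 13
σ = (0, 2, 1, 3): (-3) + 27 + (-5) + 24 = 43
σ = (0, 2, 3, 1): (-3) + 27 + (-6) + 3 = 21
σ = (0, 3, 1, 2): (-3) + (-7) + (-5) + 26 = 11
σ = (0, 3, 2, 1): (-3) + (-7) + (-5) + 3 = -12
σ = (1, 0, 2, 3): 14 + (-3) + (-5) + 24 = 30
σ = (1, 0, 3, 2): 14 + (-3) + (-6) + 26 = 31
σ = (1, 2, 0, 3): 14 + 27 + (-6) + 24 = 59
σ = (1, 2, 3, 0): 14 + 27 + (-6) + 11 = 46
σ = (1, 3, 0, 2): 14 + (-7) + (-6) + 26 = 27
σ = (1, 3, 2, 0): 14 + (-7) + (-5) + 11 = 13
σ = (2, 0, 1, 3): 23 + (-3) + (-5) + 24 = 39
σ = (2, 0, 3, 1): 23 + (-3) + (-6) + 3 = 17
σ = (2, 1, 0, 3): 23 + (-4) + (-6) + 24 = 37
σ = (2, 1, 3, 0): 23 + (-4) + (-6) + 11 = 24
σ = (2, 3, 0, 1): 23 + (-7) + (-6) + 3 = 13
σ = (2, 3, 1, 0): 23 + (-7) + (-5) + 11 = 22
σ = (3, 0, 1, 2): (-7) + (-3) + (-5) + 26 = 11
σ = (3, 0, 2, 1): (-7) + (-3) + (-5) + 3 = -12
σ = (3, 1, 0, 2): (-7) + (-4) + (-6) + 26 = 9
σ = (3, 1, 2, 0): (-7) + (-4) + (-5) + 11 = -5
σ = (3, 2, 0, 1): (-7) + 27 + (-6) + 3 = 17
σ = (3, 2, 1, 0): (-7) + 27 + (-5) + 11 = 26
Optimal value attained by: σ = (0, 3, 2, 1).
Answer: det⊕(C) = -12; verdict: SINGULAR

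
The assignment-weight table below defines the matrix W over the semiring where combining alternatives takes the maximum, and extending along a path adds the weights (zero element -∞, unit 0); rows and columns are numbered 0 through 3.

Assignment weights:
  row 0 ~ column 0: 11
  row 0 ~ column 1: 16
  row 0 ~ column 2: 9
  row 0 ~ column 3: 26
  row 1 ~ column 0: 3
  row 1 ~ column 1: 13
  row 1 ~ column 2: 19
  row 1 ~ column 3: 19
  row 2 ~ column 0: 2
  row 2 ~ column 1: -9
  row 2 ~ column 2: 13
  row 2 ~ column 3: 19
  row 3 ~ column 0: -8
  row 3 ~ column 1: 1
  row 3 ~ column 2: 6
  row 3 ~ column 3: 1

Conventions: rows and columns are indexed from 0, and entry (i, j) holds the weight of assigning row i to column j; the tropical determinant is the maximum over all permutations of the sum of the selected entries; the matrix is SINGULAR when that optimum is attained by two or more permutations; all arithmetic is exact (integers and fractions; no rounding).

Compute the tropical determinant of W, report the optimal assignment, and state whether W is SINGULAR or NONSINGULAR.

σ = (0, 1, 2, 3): 11 + 13 + 13 + 1 = 38
σ = (0, 1, 3, 2): 11 + 13 + 19 + 6 = 49
σ = (0, 2, 1, 3): 11 + 19 + (-9) + 1 = 22
σ = (0, 2, 3, 1): 11 + 19 + 19 + 1 = 50
σ = (0, 3, 1, 2): 11 + 19 + (-9) + 6 = 27
σ = (0, 3, 2, 1): 11 + 19 + 13 + 1 = 44
σ = (1, 0, 2, 3): 16 + 3 + 13 + 1 = 33
σ = (1, 0, 3, 2): 16 + 3 + 19 + 6 = 44
σ = (1, 2, 0, 3): 16 + 19 + 2 + 1 = 38
σ = (1, 2, 3, 0): 16 + 19 + 19 + (-8) = 46
σ = (1, 3, 0, 2): 16 + 19 + 2 + 6 = 43
σ = (1, 3, 2, 0): 16 + 19 + 13 + (-8) = 40
σ = (2, 0, 1, 3): 9 + 3 + (-9) + 1 = 4
σ = (2, 0, 3, 1): 9 + 3 + 19 + 1 = 32
σ = (2, 1, 0, 3): 9 + 13 + 2 + 1 = 25
σ = (2, 1, 3, 0): 9 + 13 + 19 + (-8) = 33
σ = (2, 3, 0, 1): 9 + 19 + 2 + 1 = 31
σ = (2, 3, 1, 0): 9 + 19 + (-9) + (-8) = 11
σ = (3, 0, 1, 2): 26 + 3 + (-9) + 6 = 26
σ = (3, 0, 2, 1): 26 + 3 + 13 + 1 = 43
σ = (3, 1, 0, 2): 26 + 13 + 2 + 6 = 47
σ = (3, 1, 2, 0): 26 + 13 + 13 + (-8) = 44
σ = (3, 2, 0, 1): 26 + 19 + 2 + 1 = 48
σ = (3, 2, 1, 0): 26 + 19 + (-9) + (-8) = 28
Optimal value attained by: σ = (0, 2, 3, 1).
Answer: det⊕(W) = 50; verdict: NONSINGULAR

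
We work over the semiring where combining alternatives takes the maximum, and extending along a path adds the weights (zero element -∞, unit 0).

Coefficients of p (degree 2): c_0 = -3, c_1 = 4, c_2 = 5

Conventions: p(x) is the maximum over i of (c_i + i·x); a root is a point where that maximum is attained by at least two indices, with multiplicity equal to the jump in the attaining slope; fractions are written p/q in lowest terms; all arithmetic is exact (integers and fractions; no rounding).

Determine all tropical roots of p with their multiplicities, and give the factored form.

hull edge (i=0, c=-3) to (i=1, c=4): slope 7, span 1
hull edge (i=1, c=4) to (i=2, c=5): slope 1, span 1
Factored form: p(x) = 5 ⊗ (x ⊕ (-7)) ⊗ (x ⊕ (-1))
Answer: roots = -7 (mult 1), -1 (mult 1)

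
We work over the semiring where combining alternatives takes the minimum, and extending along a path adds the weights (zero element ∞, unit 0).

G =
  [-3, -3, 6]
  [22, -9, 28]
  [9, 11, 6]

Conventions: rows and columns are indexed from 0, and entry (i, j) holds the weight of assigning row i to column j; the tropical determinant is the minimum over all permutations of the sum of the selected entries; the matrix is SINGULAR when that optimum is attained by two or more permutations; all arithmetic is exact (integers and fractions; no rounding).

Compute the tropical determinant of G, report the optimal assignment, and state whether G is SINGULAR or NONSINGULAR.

σ = (0, 1, 2): (-3) + (-9) + 6 = -6
σ = (0, 2, 1): (-3) + 28 + 11 = 36
σ = (1, 0, 2): (-3) + 22 + 6 = 25
σ = (1, 2, 0): (-3) + 28 + 9 = 34
σ = (2, 0, 1): 6 + 22 + 11 = 39
σ = (2, 1, 0): 6 + (-9) + 9 = 6
Optimal value attained by: σ = (0, 1, 2).
Answer: det⊕(G) = -6; verdict: NONSINGULAR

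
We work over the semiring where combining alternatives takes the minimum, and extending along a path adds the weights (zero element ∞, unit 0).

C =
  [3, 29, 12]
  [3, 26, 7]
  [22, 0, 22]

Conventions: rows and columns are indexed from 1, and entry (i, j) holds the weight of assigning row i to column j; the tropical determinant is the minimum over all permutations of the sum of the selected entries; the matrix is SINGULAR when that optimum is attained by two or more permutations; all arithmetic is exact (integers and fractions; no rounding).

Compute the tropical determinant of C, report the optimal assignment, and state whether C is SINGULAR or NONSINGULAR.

σ = (1, 2, 3): 3 + 26 + 22 = 51
σ = (1, 3, 2): 3 + 7 + 0 = 10
σ = (2, 1, 3): 29 + 3 + 22 = 54
σ = (2, 3, 1): 29 + 7 + 22 = 58
σ = (3, 1, 2): 12 + 3 + 0 = 15
σ = (3, 2, 1): 12 + 26 + 22 = 60
Optimal value attained by: σ = (1, 3, 2).
Answer: det⊕(C) = 10; verdict: NONSINGULAR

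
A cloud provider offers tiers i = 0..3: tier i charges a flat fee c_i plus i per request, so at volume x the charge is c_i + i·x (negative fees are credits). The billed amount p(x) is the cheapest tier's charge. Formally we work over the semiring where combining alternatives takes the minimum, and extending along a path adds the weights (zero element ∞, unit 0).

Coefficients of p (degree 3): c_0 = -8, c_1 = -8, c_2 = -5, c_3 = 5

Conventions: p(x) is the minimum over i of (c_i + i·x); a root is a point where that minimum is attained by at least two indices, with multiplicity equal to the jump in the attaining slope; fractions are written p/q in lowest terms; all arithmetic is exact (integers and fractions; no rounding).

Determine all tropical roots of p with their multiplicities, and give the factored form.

hull edge (i=0, c=-8) to (i=1, c=-8): slope 0, span 1
hull edge (i=1, c=-8) to (i=2, c=-5): slope 3, span 1
hull edge (i=2, c=-5) to (i=3, c=5): slope 10, span 1
Factored form: p(x) = 5 ⊗ (x ⊕ (-10)) ⊗ (x ⊕ (-3)) ⊗ (x ⊕ 0)
Answer: roots = -10 (mult 1), -3 (mult 1), 0 (mult 1)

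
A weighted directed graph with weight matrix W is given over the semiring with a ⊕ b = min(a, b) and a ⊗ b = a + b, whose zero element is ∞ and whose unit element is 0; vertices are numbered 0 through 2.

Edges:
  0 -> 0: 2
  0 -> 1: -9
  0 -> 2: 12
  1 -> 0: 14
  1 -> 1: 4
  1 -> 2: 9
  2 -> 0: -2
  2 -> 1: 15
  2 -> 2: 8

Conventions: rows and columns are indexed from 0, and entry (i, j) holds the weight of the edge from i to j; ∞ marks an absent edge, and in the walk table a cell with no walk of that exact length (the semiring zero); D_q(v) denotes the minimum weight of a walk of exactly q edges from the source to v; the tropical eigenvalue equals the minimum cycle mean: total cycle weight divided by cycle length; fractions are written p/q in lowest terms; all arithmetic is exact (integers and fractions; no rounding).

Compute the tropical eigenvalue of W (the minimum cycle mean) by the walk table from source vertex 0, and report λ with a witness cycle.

q=0: [0, ∞, ∞]
q=1: [2, -9, 12]
q=2: [4, -7, 0]
q=3: [-2, -5, 2]
Optimal cycle mean attained by: cycle 0->1->2->0, total (-9) + 9 + (-2), length 3.
Answer: λ = -2/3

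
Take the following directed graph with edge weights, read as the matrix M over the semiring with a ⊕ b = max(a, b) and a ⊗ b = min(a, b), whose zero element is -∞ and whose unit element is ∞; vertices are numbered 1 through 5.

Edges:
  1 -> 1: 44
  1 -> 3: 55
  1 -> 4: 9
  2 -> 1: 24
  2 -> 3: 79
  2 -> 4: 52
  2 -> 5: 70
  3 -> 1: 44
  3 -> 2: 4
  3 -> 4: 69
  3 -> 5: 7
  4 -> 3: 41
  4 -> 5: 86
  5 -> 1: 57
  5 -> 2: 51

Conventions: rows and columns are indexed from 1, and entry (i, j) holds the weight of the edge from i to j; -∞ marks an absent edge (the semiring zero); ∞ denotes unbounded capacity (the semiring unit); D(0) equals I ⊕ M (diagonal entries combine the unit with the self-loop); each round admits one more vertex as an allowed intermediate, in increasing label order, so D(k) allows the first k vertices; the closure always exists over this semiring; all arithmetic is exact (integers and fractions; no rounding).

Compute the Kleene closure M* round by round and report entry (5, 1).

D(0):
  [∞, -∞, 55, 9, -∞]
  [24, ∞, 79, 52, 70]
  [44, 4, ∞, 69, 7]
  [-∞, -∞, 41, ∞, 86]
  [57, 51, -∞, -∞, ∞]
D(1):
  [∞, -∞, 55, 9, -∞]
  [24, ∞, 79, 52, 70]
  [44, 4, ∞, 69, 7]
  [-∞, -∞, 41, ∞, 86]
  [57, 51, 55, 9, ∞]
D(2):
  [∞, -∞, 55, 9, -∞]
  [24, ∞, 79, 52, 70]
  [44, 4, ∞, 69, 7]
  [-∞, -∞, 41, ∞, 86]
  [57, 51, 55, 51, ∞]
D(3):
  [∞, 4, 55, 55, 7]
  [44, ∞, 79, 69, 70]
  [44, 4, ∞, 69, 7]
  [41, 4, 41, ∞, 86]
  [57, 51, 55, 55, ∞]
D(4):
  [∞, 4, 55, 55, 55]
  [44, ∞, 79, 69, 70]
  [44, 4, ∞, 69, 69]
  [41, 4, 41, ∞, 86]
  [57, 51, 55, 55, ∞]
D(5):
  [∞, 51, 55, 55, 55]
  [57, ∞, 79, 69, 70]
  [57, 51, ∞, 69, 69]
  [57, 51, 55, ∞, 86]
  [57, 51, 55, 55, ∞]
Answer: M*[5][1] = 57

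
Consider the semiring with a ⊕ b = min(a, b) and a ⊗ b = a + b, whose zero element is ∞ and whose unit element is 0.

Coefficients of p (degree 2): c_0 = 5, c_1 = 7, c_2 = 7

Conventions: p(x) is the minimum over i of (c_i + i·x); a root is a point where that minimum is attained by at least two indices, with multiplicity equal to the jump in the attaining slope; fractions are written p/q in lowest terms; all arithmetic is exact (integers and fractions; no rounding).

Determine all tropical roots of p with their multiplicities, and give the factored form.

hull edge (i=0, c=5) to (i=2, c=7): slope 1, span 2
Factored form: p(x) = 7 ⊗ (x ⊕ (-1)) ⊗ (x ⊕ (-1))
Answer: roots = -1 (mult 2)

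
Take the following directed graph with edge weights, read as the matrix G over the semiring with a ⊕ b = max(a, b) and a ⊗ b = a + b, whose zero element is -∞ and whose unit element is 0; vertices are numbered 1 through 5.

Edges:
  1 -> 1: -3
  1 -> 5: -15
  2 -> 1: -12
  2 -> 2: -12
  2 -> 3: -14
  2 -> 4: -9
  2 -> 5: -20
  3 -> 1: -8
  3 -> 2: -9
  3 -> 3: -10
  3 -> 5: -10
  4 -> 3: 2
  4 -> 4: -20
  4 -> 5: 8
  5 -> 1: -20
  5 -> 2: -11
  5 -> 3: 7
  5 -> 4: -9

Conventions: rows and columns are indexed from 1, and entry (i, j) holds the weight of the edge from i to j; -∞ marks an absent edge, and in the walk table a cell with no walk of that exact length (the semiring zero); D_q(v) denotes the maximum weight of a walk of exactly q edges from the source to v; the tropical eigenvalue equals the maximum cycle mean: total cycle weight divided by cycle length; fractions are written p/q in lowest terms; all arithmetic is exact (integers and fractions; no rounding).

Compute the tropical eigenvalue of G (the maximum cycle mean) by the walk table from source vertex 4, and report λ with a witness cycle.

q=0: [-∞, -∞, -∞, 0, -∞]
q=1: [-∞, -∞, 2, -20, 8]
q=2: [-6, -3, 15, -1, -8]
q=3: [7, 6, 5, -12, 7]
q=4: [4, -4, 14, -2, -4]
q=5: [6, 5, 4, -13, 6]
Optimal cycle mean attained by: cycle 4->5->4, total 8 + (-9), length 2.
Answer: λ = -1/2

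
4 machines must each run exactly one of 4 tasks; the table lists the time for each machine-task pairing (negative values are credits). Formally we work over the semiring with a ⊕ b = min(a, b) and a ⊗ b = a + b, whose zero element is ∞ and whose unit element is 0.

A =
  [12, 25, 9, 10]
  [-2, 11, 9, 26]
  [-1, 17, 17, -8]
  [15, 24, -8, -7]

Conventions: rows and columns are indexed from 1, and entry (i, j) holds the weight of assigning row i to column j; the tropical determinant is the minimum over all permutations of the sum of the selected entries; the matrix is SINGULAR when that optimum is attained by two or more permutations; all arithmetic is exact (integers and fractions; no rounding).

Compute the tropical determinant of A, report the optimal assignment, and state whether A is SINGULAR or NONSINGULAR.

σ = (1, 2, 3, 4): 12 + 11 + 17 + (-7) = 33
σ = (1, 2, 4, 3): 12 + 11 + (-8) + (-8) = 7
σ = (1, 3, 2, 4): 12 + 9 + 17 + (-7) = 31
σ = (1, 3, 4, 2): 12 + 9 + (-8) + 24 = 37
σ = (1, 4, 2, 3): 12 + 26 + 17 + (-8) = 47
σ = (1, 4, 3, 2): 12 + 26 + 17 + 24 = 79
σ = (2, 1, 3, 4): 25 + (-2) + 17 + (-7) = 33
σ = (2, 1, 4, 3): 25 + (-2) + (-8) + (-8) = 7
σ = (2, 3, 1, 4): 25 + 9 + (-1) + (-7) = 26
σ = (2, 3, 4, 1): 25 + 9 + (-8) + 15 = 41
σ = (2, 4, 1, 3): 25 + 26 + (-1) + (-8) = 42
σ = (2, 4, 3, 1): 25 + 26 + 17 + 15 = 83
σ = (3, 1, 2, 4): 9 + (-2) + 17 + (-7) = 17
σ = (3, 1, 4, 2): 9 + (-2) + (-8) + 24 = 23
σ = (3, 2, 1, 4): 9 + 11 + (-1) + (-7) = 12
σ = (3, 2, 4, 1): 9 + 11 + (-8) + 15 = 27
σ = (3, 4, 1, 2): 9 + 26 + (-1) + 24 = 58
σ = (3, 4, 2, 1): 9 + 26 + 17 + 15 = 67
σ = (4, 1, 2, 3): 10 + (-2) + 17 + (-8) = 17
σ = (4, 1, 3, 2): 10 + (-2) + 17 + 24 = 49
σ = (4, 2, 1, 3): 10 + 11 + (-1) + (-8) = 12
σ = (4, 2, 3, 1): 10 + 11 + 17 + 15 = 53
σ = (4, 3, 1, 2): 10 + 9 + (-1) + 24 = 42
σ = (4, 3, 2, 1): 10 + 9 + 17 + 15 = 51
Optimal value attained by: σ = (1, 2, 4, 3).
Answer: det⊕(A) = 7; verdict: SINGULAR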